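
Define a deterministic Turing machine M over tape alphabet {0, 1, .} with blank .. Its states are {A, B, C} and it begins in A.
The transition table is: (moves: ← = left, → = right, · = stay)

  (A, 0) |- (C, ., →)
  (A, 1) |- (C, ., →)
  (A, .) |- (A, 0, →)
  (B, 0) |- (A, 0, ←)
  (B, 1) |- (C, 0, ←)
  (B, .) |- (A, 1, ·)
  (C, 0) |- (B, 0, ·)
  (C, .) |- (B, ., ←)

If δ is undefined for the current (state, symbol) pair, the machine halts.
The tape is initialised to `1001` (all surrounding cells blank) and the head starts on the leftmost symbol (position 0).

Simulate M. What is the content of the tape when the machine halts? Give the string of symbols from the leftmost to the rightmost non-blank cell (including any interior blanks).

state=A head=0 tape=[1]001   (A,1)→(C,.,→)
state=C head=1 tape=.[0]01   (C,0)→(B,0,·)
state=B head=1 tape=.[0]01   (B,0)→(A,0,←)
state=A head=0 tape=[.]001   (A,.)→(A,0,→)
state=A head=1 tape=0[0]01   (A,0)→(C,.,→)
state=C head=2 tape=0.[0]1   (C,0)→(B,0,·)
state=B head=2 tape=0.[0]1   (B,0)→(A,0,←)
state=A head=1 tape=0[.]01   (A,.)→(A,0,→)
state=A head=2 tape=00[0]1   (A,0)→(C,.,→)
state=C head=3 tape=00.[1]
The non-blank tape span at halt is 00.1.

00.1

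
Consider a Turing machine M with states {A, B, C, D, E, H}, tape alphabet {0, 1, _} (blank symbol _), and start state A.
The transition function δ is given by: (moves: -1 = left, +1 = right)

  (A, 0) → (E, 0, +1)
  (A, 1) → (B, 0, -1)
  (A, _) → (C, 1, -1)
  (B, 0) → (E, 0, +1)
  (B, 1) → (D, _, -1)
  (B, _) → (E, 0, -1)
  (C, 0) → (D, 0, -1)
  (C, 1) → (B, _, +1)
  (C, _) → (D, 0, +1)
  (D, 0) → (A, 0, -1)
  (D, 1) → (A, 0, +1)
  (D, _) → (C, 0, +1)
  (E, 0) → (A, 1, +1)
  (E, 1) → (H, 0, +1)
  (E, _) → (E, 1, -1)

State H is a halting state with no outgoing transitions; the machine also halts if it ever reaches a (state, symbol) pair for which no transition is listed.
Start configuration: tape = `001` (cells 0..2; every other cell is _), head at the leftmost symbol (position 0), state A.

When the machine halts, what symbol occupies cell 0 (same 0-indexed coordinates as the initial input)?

1

A | __[0]01_   read 0 → write 0, move +1, go to E
E | __0[0]1_   read 0 → write 1, move +1, go to A
A | __01[1]_   read 1 → write 0, move -1, go to B
B | __0[1]0_   read 1 → write _, move -1, go to D
D | __[0]_0_   read 0 → write 0, move -1, go to A
A | _[_]0_0_   read _ → write 1, move -1, go to C
C | [_]10_0_   read _ → write 0, move +1, go to D
D | 0[1]0_0_   read 1 → write 0, move +1, go to A
A | 00[0]_0_   read 0 → write 0, move +1, go to E
E | 000[_]0_   read _ → write 1, move -1, go to E
E | 00[0]10_   read 0 → write 1, move +1, go to A
A | 001[1]0_   read 1 → write 0, move -1, go to B
B | 00[1]00_   read 1 → write _, move -1, go to D
D | 0[0]_00_   read 0 → write 0, move -1, go to A
A | [0]0_00_   read 0 → write 0, move +1, go to E
E | 0[0]_00_   read 0 → write 1, move +1, go to A
A | 01[_]00_   read _ → write 1, move -1, go to C
C | 0[1]100_   read 1 → write _, move +1, go to B
B | 0_[1]00_   read 1 → write _, move -1, go to D
D | 0[_]_00_   read _ → write 0, move +1, go to C
C | 00[_]00_   read _ → write 0, move +1, go to D
D | 000[0]0_   read 0 → write 0, move -1, go to A
A | 00[0]00_   read 0 → write 0, move +1, go to E
E | 000[0]0_   read 0 → write 1, move +1, go to A
A | 0001[0]_   read 0 → write 0, move +1, go to E
E | 00010[_]   read _ → write 1, move -1, go to E
E | 0001[0]1   read 0 → write 1, move +1, go to A
A | 00011[1]   read 1 → write 0, move -1, go to B
B | 0001[1]0   read 1 → write _, move -1, go to D
D | 000[1]_0   read 1 → write 0, move +1, go to A
A | 0000[_]0   read _ → write 1, move -1, go to C
C | 000[0]10   read 0 → write 0, move -1, go to D
D | 00[0]010   read 0 → write 0, move -1, go to A
A | 0[0]0010   read 0 → write 0, move +1, go to E
E | 00[0]010   read 0 → write 1, move +1, go to A
A | 001[0]10   read 0 → write 0, move +1, go to E
E | 0010[1]0   read 1 → write 0, move +1, go to H
H | 00100[0]
Cell 0 holds 1 when M halts.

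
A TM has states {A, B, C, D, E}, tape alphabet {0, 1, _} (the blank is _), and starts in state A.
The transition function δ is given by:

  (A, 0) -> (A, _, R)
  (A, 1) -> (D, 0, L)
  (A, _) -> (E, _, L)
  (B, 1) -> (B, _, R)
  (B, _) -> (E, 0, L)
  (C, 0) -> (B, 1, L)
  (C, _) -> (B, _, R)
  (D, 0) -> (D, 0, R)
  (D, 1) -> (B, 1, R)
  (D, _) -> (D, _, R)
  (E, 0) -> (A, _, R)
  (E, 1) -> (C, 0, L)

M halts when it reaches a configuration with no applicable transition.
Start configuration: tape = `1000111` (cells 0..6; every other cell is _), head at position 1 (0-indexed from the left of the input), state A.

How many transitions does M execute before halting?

state=A head=1 tape=1[0]00111_   (A,0)→(A,_,R)
state=A head=2 tape=1_[0]0111_   (A,0)→(A,_,R)
state=A head=3 tape=1__[0]111_   (A,0)→(A,_,R)
state=A head=4 tape=1___[1]11_   (A,1)→(D,0,L)
state=D head=3 tape=1__[_]011_   (D,_)→(D,_,R)
state=D head=4 tape=1___[0]11_   (D,0)→(D,0,R)
state=D head=5 tape=1___0[1]1_   (D,1)→(B,1,R)
state=B head=6 tape=1___01[1]_   (B,1)→(B,_,R)
state=B head=7 tape=1___01_[_]   (B,_)→(E,0,L)
state=E head=6 tape=1___01[_]0
M halts after 9 transitions.

9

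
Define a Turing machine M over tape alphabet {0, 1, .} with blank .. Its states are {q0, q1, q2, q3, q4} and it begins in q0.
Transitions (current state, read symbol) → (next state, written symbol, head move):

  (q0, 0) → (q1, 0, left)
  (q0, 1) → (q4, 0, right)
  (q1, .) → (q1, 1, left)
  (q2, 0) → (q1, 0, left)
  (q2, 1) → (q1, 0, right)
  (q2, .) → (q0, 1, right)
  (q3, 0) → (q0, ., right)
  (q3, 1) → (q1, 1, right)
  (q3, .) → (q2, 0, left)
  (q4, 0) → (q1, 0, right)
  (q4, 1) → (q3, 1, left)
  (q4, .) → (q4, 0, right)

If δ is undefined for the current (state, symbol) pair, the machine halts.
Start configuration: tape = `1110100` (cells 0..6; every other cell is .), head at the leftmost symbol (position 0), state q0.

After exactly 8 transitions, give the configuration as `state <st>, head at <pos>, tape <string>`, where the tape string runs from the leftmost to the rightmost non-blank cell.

state=q0 head=0 tape=[1]110100   (q0,1)→(q4,0,right)
state=q4 head=1 tape=0[1]10100   (q4,1)→(q3,1,left)
state=q3 head=0 tape=[0]110100   (q3,0)→(q0,.,right)
state=q0 head=1 tape=.[1]10100   (q0,1)→(q4,0,right)
state=q4 head=2 tape=.0[1]0100   (q4,1)→(q3,1,left)
state=q3 head=1 tape=.[0]10100   (q3,0)→(q0,.,right)
state=q0 head=2 tape=..[1]0100   (q0,1)→(q4,0,right)
state=q4 head=3 tape=..0[0]100   (q4,0)→(q1,0,right)
state=q1 head=4 tape=..00[1]00
After 8 steps: state q1, head at 4, tape 00100.

state q1, head at 4, tape 00100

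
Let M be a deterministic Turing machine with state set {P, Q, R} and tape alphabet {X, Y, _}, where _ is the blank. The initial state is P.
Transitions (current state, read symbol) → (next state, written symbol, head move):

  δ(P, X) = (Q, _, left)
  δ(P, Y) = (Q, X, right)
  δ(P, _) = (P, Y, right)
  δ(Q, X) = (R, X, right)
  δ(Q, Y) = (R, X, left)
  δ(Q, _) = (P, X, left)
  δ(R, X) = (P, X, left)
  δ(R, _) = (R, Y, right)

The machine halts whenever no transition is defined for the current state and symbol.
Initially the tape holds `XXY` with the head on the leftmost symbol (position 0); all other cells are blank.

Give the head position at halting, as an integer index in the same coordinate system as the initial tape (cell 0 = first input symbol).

2

state=P head=0 tape=___[X]XY   (P,X)→(Q,_,left)
state=Q head=-1 tape=__[_]_XY   (Q,_)→(P,X,left)
state=P head=-2 tape=_[_]X_XY   (P,_)→(P,Y,right)
state=P head=-1 tape=_Y[X]_XY   (P,X)→(Q,_,left)
state=Q head=-2 tape=_[Y]__XY   (Q,Y)→(R,X,left)
state=R head=-3 tape=[_]X__XY   (R,_)→(R,Y,right)
state=R head=-2 tape=Y[X]__XY   (R,X)→(P,X,left)
state=P head=-3 tape=[Y]X__XY   (P,Y)→(Q,X,right)
state=Q head=-2 tape=X[X]__XY   (Q,X)→(R,X,right)
state=R head=-1 tape=XX[_]_XY   (R,_)→(R,Y,right)
state=R head=0 tape=XXY[_]XY   (R,_)→(R,Y,right)
state=R head=1 tape=XXYY[X]Y   (R,X)→(P,X,left)
state=P head=0 tape=XXY[Y]XY   (P,Y)→(Q,X,right)
state=Q head=1 tape=XXYX[X]Y   (Q,X)→(R,X,right)
state=R head=2 tape=XXYXX[Y]
At halt the head is at cell 2.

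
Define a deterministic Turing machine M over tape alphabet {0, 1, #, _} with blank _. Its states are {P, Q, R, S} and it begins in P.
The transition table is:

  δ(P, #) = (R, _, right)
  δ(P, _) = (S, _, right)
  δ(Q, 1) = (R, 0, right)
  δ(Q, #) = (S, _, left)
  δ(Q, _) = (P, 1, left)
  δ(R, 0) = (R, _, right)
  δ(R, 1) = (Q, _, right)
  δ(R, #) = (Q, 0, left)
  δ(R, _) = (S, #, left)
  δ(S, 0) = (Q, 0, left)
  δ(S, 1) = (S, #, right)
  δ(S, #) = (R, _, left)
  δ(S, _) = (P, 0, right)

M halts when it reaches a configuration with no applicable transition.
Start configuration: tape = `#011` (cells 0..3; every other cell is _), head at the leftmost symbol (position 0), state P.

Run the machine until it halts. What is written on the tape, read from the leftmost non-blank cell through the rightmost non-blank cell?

P | [#]011_   read # → write _, move right, go to R
R | _[0]11_   read 0 → write _, move right, go to R
R | __[1]1_   read 1 → write _, move right, go to Q
Q | ___[1]_   read 1 → write 0, move right, go to R
R | ___0[_]   read _ → write #, move left, go to S
S | ___[0]#   read 0 → write 0, move left, go to Q
Q | __[_]0#   read _ → write 1, move left, go to P
P | _[_]10#   read _ → write _, move right, go to S
S | __[1]0#   read 1 → write #, move right, go to S
S | __#[0]#   read 0 → write 0, move left, go to Q
Q | __[#]0#   read # → write _, move left, go to S
S | _[_]_0#   read _ → write 0, move right, go to P
P | _0[_]0#   read _ → write _, move right, go to S
S | _0_[0]#   read 0 → write 0, move left, go to Q
Q | _0[_]0#   read _ → write 1, move left, go to P
P | _[0]10#
The non-blank tape span at halt is 010#.

010#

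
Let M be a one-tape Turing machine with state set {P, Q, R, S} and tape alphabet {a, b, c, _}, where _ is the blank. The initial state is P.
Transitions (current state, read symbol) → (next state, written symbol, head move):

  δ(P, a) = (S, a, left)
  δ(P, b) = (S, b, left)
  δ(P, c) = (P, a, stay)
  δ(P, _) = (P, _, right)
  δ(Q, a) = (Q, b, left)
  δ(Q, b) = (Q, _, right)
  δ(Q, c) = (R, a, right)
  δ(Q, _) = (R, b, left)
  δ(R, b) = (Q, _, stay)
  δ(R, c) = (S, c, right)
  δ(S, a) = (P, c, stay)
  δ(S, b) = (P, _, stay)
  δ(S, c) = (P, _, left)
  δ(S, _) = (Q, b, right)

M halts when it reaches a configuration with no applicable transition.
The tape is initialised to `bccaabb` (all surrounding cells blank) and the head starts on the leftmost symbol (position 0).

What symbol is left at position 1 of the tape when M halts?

_

P | _[b]ccaabb   read b → write b, move left, go to S
S | [_]bccaabb   read _ → write b, move right, go to Q
Q | b[b]ccaabb   read b → write _, move right, go to Q
Q | b_[c]caabb   read c → write a, move right, go to R
R | b_a[c]aabb   read c → write c, move right, go to S
S | b_ac[a]abb   read a → write c, move stay, go to P
P | b_ac[c]abb   read c → write a, move stay, go to P
P | b_ac[a]abb   read a → write a, move left, go to S
S | b_a[c]aabb   read c → write _, move left, go to P
P | b_[a]_aabb   read a → write a, move left, go to S
S | b[_]a_aabb   read _ → write b, move right, go to Q
Q | bb[a]_aabb   read a → write b, move left, go to Q
Q | b[b]b_aabb   read b → write _, move right, go to Q
Q | b_[b]_aabb   read b → write _, move right, go to Q
Q | b__[_]aabb   read _ → write b, move left, go to R
R | b_[_]baabb
Cell 1 holds _ when M halts.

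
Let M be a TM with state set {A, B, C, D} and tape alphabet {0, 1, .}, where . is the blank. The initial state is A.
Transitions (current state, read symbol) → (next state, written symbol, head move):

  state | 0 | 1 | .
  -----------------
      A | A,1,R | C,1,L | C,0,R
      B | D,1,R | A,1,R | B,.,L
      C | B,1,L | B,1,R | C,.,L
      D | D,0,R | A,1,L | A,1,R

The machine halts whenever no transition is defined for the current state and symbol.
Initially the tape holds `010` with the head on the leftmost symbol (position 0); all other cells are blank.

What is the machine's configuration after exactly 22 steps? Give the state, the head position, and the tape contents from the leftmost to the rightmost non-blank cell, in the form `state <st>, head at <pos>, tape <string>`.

A | [0]10....   read 0 → write 1, move R, go to A
A | 1[1]0....   read 1 → write 1, move L, go to C
C | [1]10....   read 1 → write 1, move R, go to B
B | 1[1]0....   read 1 → write 1, move R, go to A
A | 11[0]....   read 0 → write 1, move R, go to A
A | 111[.]...   read . → write 0, move R, go to C
C | 1110[.]..   read . → write ., move L, go to C
C | 111[0]...   read 0 → write 1, move L, go to B
B | 11[1]1...   read 1 → write 1, move R, go to A
A | 111[1]...   read 1 → write 1, move L, go to C
C | 11[1]1...   read 1 → write 1, move R, go to B
B | 111[1]...   read 1 → write 1, move R, go to A
A | 1111[.]..   read . → write 0, move R, go to C
C | 11110[.].   read . → write ., move L, go to C
C | 1111[0]..   read 0 → write 1, move L, go to B
B | 111[1]1..   read 1 → write 1, move R, go to A
A | 1111[1]..   read 1 → write 1, move L, go to C
C | 111[1]1..   read 1 → write 1, move R, go to B
B | 1111[1]..   read 1 → write 1, move R, go to A
A | 11111[.].   read . → write 0, move R, go to C
C | 111110[.]   read . → write ., move L, go to C
C | 11111[0].   read 0 → write 1, move L, go to B
B | 1111[1]1.
After 22 steps: state B, head at 4, tape 111111.

state B, head at 4, tape 111111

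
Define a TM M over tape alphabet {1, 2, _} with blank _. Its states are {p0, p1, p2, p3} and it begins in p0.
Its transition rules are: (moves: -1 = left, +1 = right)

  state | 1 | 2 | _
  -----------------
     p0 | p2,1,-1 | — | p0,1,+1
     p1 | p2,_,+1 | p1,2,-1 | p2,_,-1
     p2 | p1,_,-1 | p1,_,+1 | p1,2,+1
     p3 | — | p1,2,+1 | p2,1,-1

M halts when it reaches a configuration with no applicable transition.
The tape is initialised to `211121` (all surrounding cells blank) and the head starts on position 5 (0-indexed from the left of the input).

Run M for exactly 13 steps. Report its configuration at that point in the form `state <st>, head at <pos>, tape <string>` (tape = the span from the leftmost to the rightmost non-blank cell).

state p2, head at 6, tape 2111__2

p0 | 21112[1]__   read 1 → write 1, move -1, go to p2
p2 | 2111[2]1__   read 2 → write _, move +1, go to p1
p1 | 2111_[1]__   read 1 → write _, move +1, go to p2
p2 | 2111__[_]_   read _ → write 2, move +1, go to p1
p1 | 2111__2[_]   read _ → write _, move -1, go to p2
p2 | 2111__[2]_   read 2 → write _, move +1, go to p1
p1 | 2111___[_]   read _ → write _, move -1, go to p2
p2 | 2111__[_]_   read _ → write 2, move +1, go to p1
p1 | 2111__2[_]   read _ → write _, move -1, go to p2
p2 | 2111__[2]_   read 2 → write _, move +1, go to p1
p1 | 2111___[_]   read _ → write _, move -1, go to p2
p2 | 2111__[_]_   read _ → write 2, move +1, go to p1
p1 | 2111__2[_]   read _ → write _, move -1, go to p2
p2 | 2111__[2]_
After 13 steps: state p2, head at 6, tape 2111__2.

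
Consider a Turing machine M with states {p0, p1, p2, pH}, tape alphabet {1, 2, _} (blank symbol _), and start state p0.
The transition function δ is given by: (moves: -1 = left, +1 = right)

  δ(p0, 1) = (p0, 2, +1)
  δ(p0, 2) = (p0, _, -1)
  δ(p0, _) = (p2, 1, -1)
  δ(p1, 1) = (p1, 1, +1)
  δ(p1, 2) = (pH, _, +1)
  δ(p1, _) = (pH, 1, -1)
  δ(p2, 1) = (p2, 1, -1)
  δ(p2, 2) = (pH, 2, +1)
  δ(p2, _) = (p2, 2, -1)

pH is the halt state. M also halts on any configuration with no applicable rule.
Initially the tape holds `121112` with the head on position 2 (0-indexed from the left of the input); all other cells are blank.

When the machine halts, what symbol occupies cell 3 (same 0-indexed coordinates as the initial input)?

_

state=p0 head=2 tape=12[1]112   (p0,1)→(p0,2,+1)
state=p0 head=3 tape=122[1]12   (p0,1)→(p0,2,+1)
state=p0 head=4 tape=1222[1]2   (p0,1)→(p0,2,+1)
state=p0 head=5 tape=12222[2]   (p0,2)→(p0,_,-1)
state=p0 head=4 tape=1222[2]_   (p0,2)→(p0,_,-1)
state=p0 head=3 tape=122[2]__   (p0,2)→(p0,_,-1)
state=p0 head=2 tape=12[2]___   (p0,2)→(p0,_,-1)
state=p0 head=1 tape=1[2]____   (p0,2)→(p0,_,-1)
state=p0 head=0 tape=[1]_____   (p0,1)→(p0,2,+1)
state=p0 head=1 tape=2[_]____   (p0,_)→(p2,1,-1)
state=p2 head=0 tape=[2]1____   (p2,2)→(pH,2,+1)
state=pH head=1 tape=2[1]____
Cell 3 holds _ when M halts.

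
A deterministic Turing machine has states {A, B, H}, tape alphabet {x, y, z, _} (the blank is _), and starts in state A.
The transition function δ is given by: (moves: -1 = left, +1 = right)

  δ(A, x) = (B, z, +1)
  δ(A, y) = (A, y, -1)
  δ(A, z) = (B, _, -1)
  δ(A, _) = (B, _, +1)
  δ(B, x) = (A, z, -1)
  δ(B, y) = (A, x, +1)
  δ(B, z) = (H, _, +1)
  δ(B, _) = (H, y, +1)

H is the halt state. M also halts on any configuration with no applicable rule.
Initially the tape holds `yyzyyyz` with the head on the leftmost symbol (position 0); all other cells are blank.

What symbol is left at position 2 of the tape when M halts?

A | _[y]yzyyyz   read y → write y, move -1, go to A
A | [_]yyzyyyz   read _ → write _, move +1, go to B
B | _[y]yzyyyz   read y → write x, move +1, go to A
A | _x[y]zyyyz   read y → write y, move -1, go to A
A | _[x]yzyyyz   read x → write z, move +1, go to B
B | _z[y]zyyyz   read y → write x, move +1, go to A
A | _zx[z]yyyz   read z → write _, move -1, go to B
B | _z[x]_yyyz   read x → write z, move -1, go to A
A | _[z]z_yyyz   read z → write _, move -1, go to B
B | [_]_z_yyyz   read _ → write y, move +1, go to H
H | y[_]z_yyyz
Cell 2 holds _ when M halts.

_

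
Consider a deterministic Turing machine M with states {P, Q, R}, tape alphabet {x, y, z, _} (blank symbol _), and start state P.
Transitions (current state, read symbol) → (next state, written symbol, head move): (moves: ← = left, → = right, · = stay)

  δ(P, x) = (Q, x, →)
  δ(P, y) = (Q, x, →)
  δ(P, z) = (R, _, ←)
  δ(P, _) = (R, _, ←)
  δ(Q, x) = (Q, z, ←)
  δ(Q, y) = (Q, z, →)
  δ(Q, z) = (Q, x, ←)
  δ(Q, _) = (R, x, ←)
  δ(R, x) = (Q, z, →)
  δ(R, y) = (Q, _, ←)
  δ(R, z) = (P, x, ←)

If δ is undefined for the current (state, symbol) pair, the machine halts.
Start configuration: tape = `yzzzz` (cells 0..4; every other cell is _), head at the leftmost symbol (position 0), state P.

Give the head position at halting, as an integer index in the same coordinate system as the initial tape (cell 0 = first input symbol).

P | __[y]zzzz   read y → write x, move →, go to Q
Q | __x[z]zzz   read z → write x, move ←, go to Q
Q | __[x]xzzz   read x → write z, move ←, go to Q
Q | _[_]zxzzz   read _ → write x, move ←, go to R
R | [_]xzxzzz
At halt the head is at cell -2.

-2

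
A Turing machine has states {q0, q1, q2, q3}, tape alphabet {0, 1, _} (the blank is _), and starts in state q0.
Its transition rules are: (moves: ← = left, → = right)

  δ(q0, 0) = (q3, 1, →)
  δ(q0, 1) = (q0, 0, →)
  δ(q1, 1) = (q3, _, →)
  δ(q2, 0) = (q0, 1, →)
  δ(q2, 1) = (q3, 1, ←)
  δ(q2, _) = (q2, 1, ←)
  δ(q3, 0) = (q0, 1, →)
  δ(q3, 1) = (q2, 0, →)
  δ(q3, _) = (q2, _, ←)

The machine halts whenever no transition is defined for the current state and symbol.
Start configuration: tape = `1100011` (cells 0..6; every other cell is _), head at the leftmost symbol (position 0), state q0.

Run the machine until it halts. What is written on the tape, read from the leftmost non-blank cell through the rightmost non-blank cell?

state=q0 head=0 tape=[1]100011_   (q0,1)→(q0,0,→)
state=q0 head=1 tape=0[1]00011_   (q0,1)→(q0,0,→)
state=q0 head=2 tape=00[0]0011_   (q0,0)→(q3,1,→)
state=q3 head=3 tape=001[0]011_   (q3,0)→(q0,1,→)
state=q0 head=4 tape=0011[0]11_   (q0,0)→(q3,1,→)
state=q3 head=5 tape=00111[1]1_   (q3,1)→(q2,0,→)
state=q2 head=6 tape=001110[1]_   (q2,1)→(q3,1,←)
state=q3 head=5 tape=00111[0]1_   (q3,0)→(q0,1,→)
state=q0 head=6 tape=001111[1]_   (q0,1)→(q0,0,→)
state=q0 head=7 tape=0011110[_]
The non-blank tape span at halt is 0011110.

0011110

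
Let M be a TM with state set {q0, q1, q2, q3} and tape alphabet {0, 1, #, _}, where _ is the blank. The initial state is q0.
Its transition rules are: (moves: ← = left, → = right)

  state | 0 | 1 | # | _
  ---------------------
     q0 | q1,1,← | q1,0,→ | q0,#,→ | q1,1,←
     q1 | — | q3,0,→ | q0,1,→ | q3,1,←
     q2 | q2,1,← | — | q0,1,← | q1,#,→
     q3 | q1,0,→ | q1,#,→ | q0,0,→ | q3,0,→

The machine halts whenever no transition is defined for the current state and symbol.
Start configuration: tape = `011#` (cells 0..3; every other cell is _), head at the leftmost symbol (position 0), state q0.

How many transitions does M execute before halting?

q0 | __[0]11#_   read 0 → write 1, move ←, go to q1
q1 | _[_]111#_   read _ → write 1, move ←, go to q3
q3 | [_]1111#_   read _ → write 0, move →, go to q3
q3 | 0[1]111#_   read 1 → write #, move →, go to q1
q1 | 0#[1]11#_   read 1 → write 0, move →, go to q3
q3 | 0#0[1]1#_   read 1 → write #, move →, go to q1
q1 | 0#0#[1]#_   read 1 → write 0, move →, go to q3
q3 | 0#0#0[#]_   read # → write 0, move →, go to q0
q0 | 0#0#00[_]   read _ → write 1, move ←, go to q1
q1 | 0#0#0[0]1
M halts after 9 transitions.

9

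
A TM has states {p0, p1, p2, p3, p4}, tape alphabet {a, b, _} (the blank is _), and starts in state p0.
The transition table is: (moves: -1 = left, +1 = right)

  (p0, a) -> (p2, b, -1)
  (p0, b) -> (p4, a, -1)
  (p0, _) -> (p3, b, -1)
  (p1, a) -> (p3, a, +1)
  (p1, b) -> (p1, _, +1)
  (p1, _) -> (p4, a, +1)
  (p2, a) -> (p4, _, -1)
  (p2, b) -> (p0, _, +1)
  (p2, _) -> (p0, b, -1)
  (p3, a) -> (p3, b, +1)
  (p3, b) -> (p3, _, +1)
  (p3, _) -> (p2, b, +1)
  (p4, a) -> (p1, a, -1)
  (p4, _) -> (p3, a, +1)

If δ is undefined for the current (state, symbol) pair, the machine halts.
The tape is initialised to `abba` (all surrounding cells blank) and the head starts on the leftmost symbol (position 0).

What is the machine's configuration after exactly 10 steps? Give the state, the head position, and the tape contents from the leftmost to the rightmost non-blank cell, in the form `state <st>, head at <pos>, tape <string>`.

state p3, head at 2, tape bab__ba

p0 | ___[a]bba   read a → write b, move -1, go to p2
p2 | __[_]bbba   read _ → write b, move -1, go to p0
p0 | _[_]bbbba   read _ → write b, move -1, go to p3
p3 | [_]bbbbba   read _ → write b, move +1, go to p2
p2 | b[b]bbbba   read b → write _, move +1, go to p0
p0 | b_[b]bbba   read b → write a, move -1, go to p4
p4 | b[_]abbba   read _ → write a, move +1, go to p3
p3 | ba[a]bbba   read a → write b, move +1, go to p3
p3 | bab[b]bba   read b → write _, move +1, go to p3
p3 | bab_[b]ba   read b → write _, move +1, go to p3
p3 | bab__[b]a
After 10 steps: state p3, head at 2, tape bab__ba.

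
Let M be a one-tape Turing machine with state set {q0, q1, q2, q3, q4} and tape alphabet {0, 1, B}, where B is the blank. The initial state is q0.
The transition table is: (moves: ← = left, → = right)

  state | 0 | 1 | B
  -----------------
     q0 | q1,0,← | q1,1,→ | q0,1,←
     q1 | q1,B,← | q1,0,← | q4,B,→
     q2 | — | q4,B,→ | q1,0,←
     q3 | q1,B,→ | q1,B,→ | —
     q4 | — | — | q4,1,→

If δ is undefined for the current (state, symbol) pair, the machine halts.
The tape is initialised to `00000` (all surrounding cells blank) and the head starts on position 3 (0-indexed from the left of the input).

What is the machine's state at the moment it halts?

q4

state=q0 head=3 tape=B000[0]0   (q0,0)→(q1,0,←)
state=q1 head=2 tape=B00[0]00   (q1,0)→(q1,B,←)
state=q1 head=1 tape=B0[0]B00   (q1,0)→(q1,B,←)
state=q1 head=0 tape=B[0]BB00   (q1,0)→(q1,B,←)
state=q1 head=-1 tape=[B]BBB00   (q1,B)→(q4,B,→)
state=q4 head=0 tape=B[B]BB00   (q4,B)→(q4,1,→)
state=q4 head=1 tape=B1[B]B00   (q4,B)→(q4,1,→)
state=q4 head=2 tape=B11[B]00   (q4,B)→(q4,1,→)
state=q4 head=3 tape=B111[0]0
No transition is defined for (q4, 0); M halts in state q4.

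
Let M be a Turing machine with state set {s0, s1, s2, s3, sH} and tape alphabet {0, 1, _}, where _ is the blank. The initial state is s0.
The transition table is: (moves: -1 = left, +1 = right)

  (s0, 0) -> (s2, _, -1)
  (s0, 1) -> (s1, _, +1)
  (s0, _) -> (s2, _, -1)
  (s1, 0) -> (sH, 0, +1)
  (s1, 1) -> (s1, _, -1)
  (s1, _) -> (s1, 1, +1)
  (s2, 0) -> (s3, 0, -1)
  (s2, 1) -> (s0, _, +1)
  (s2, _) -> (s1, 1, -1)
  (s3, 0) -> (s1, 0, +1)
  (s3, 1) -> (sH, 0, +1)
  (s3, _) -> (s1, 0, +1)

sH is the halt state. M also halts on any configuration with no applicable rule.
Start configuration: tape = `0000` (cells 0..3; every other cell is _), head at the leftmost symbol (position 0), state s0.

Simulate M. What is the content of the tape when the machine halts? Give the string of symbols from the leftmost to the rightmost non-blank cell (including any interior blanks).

1111000

s0 | ___[0]000   read 0 → write _, move -1, go to s2
s2 | __[_]_000   read _ → write 1, move -1, go to s1
s1 | _[_]1_000   read _ → write 1, move +1, go to s1
s1 | _1[1]_000   read 1 → write _, move -1, go to s1
s1 | _[1]__000   read 1 → write _, move -1, go to s1
s1 | [_]___000   read _ → write 1, move +1, go to s1
s1 | 1[_]__000   read _ → write 1, move +1, go to s1
s1 | 11[_]_000   read _ → write 1, move +1, go to s1
s1 | 111[_]000   read _ → write 1, move +1, go to s1
s1 | 1111[0]00   read 0 → write 0, move +1, go to sH
sH | 11110[0]0
The non-blank tape span at halt is 1111000.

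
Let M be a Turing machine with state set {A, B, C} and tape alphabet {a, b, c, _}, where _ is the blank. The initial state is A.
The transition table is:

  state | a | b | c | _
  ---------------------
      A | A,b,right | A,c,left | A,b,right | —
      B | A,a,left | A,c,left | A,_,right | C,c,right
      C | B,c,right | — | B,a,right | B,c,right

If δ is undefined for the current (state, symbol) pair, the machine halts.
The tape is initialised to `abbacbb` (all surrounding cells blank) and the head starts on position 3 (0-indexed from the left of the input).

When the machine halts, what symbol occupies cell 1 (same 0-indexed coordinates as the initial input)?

c

A | _abb[a]cbb   read a → write b, move right, go to A
A | _abbb[c]bb   read c → write b, move right, go to A
A | _abbbb[b]b   read b → write c, move left, go to A
A | _abbb[b]cb   read b → write c, move left, go to A
A | _abb[b]ccb   read b → write c, move left, go to A
A | _ab[b]cccb   read b → write c, move left, go to A
A | _a[b]ccccb   read b → write c, move left, go to A
A | _[a]cccccb   read a → write b, move right, go to A
A | _b[c]ccccb   read c → write b, move right, go to A
A | _bb[c]cccb   read c → write b, move right, go to A
A | _bbb[c]ccb   read c → write b, move right, go to A
A | _bbbb[c]cb   read c → write b, move right, go to A
A | _bbbbb[c]b   read c → write b, move right, go to A
A | _bbbbbb[b]   read b → write c, move left, go to A
A | _bbbbb[b]c   read b → write c, move left, go to A
A | _bbbb[b]cc   read b → write c, move left, go to A
A | _bbb[b]ccc   read b → write c, move left, go to A
A | _bb[b]cccc   read b → write c, move left, go to A
A | _b[b]ccccc   read b → write c, move left, go to A
A | _[b]cccccc   read b → write c, move left, go to A
A | [_]ccccccc
Cell 1 holds c when M halts.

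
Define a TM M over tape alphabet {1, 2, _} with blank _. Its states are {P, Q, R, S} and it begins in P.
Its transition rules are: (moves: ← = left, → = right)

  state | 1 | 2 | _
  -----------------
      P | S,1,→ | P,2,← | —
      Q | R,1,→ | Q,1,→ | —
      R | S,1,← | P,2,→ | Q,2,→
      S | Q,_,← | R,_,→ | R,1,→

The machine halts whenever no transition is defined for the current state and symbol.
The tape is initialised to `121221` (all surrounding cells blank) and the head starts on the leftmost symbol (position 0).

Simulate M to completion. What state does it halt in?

P | [1]21221___   read 1 → write 1, move →, go to S
S | 1[2]1221___   read 2 → write _, move →, go to R
R | 1_[1]221___   read 1 → write 1, move ←, go to S
S | 1[_]1221___   read _ → write 1, move →, go to R
R | 11[1]221___   read 1 → write 1, move ←, go to S
S | 1[1]1221___   read 1 → write _, move ←, go to Q
Q | [1]_1221___   read 1 → write 1, move →, go to R
R | 1[_]1221___   read _ → write 2, move →, go to Q
Q | 12[1]221___   read 1 → write 1, move →, go to R
R | 121[2]21___   read 2 → write 2, move →, go to P
P | 1212[2]1___   read 2 → write 2, move ←, go to P
P | 121[2]21___   read 2 → write 2, move ←, go to P
P | 12[1]221___   read 1 → write 1, move →, go to S
S | 121[2]21___   read 2 → write _, move →, go to R
R | 121_[2]1___   read 2 → write 2, move →, go to P
P | 121_2[1]___   read 1 → write 1, move →, go to S
S | 121_21[_]__   read _ → write 1, move →, go to R
R | 121_211[_]_   read _ → write 2, move →, go to Q
Q | 121_2112[_]
No transition is defined for (Q, _); M halts in state Q.

Q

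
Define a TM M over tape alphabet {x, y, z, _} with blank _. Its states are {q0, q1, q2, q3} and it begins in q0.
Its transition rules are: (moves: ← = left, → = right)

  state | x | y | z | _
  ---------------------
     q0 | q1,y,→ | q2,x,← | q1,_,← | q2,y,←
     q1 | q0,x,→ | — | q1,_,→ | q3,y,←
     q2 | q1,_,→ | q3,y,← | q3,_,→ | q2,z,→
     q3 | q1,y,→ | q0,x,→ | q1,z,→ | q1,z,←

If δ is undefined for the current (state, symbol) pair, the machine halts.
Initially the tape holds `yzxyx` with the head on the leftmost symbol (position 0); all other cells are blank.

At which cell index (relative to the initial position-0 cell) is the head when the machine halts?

6

q0 | _[y]zxyx__   read y → write x, move ←, go to q2
q2 | [_]xzxyx__   read _ → write z, move →, go to q2
q2 | z[x]zxyx__   read x → write _, move →, go to q1
q1 | z_[z]xyx__   read z → write _, move →, go to q1
q1 | z__[x]yx__   read x → write x, move →, go to q0
q0 | z__x[y]x__   read y → write x, move ←, go to q2
q2 | z__[x]xx__   read x → write _, move →, go to q1
q1 | z___[x]x__   read x → write x, move →, go to q0
q0 | z___x[x]__   read x → write y, move →, go to q1
q1 | z___xy[_]_   read _ → write y, move ←, go to q3
q3 | z___x[y]y_   read y → write x, move →, go to q0
q0 | z___xx[y]_   read y → write x, move ←, go to q2
q2 | z___x[x]x_   read x → write _, move →, go to q1
q1 | z___x_[x]_   read x → write x, move →, go to q0
q0 | z___x_x[_]   read _ → write y, move ←, go to q2
q2 | z___x_[x]y   read x → write _, move →, go to q1
q1 | z___x__[y]
At halt the head is at cell 6.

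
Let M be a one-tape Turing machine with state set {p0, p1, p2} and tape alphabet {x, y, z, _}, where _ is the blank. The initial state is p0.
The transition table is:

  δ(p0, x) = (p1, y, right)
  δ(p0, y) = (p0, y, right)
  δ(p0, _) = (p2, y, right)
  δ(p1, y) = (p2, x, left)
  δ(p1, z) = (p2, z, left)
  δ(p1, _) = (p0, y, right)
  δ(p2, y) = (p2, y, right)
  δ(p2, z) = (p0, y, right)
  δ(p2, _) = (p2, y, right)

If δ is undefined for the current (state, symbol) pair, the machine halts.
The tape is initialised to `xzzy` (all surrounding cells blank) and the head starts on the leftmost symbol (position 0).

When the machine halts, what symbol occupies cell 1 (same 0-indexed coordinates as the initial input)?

p0 | [x]zzy   read x → write y, move right, go to p1
p1 | y[z]zy   read z → write z, move left, go to p2
p2 | [y]zzy   read y → write y, move right, go to p2
p2 | y[z]zy   read z → write y, move right, go to p0
p0 | yy[z]y
Cell 1 holds y when M halts.

y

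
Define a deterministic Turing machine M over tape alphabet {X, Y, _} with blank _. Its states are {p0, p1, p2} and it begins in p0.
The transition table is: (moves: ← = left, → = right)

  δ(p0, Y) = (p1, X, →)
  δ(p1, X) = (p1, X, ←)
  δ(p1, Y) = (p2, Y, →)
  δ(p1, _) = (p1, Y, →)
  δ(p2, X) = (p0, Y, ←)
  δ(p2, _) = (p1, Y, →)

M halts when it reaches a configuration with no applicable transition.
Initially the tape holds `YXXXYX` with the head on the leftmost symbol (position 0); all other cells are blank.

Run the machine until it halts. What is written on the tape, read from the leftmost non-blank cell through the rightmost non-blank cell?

XXXXYYX

state=p0 head=0 tape=_[Y]XXXYX   (p0,Y)→(p1,X,→)
state=p1 head=1 tape=_X[X]XXYX   (p1,X)→(p1,X,←)
state=p1 head=0 tape=_[X]XXXYX   (p1,X)→(p1,X,←)
state=p1 head=-1 tape=[_]XXXXYX   (p1,_)→(p1,Y,→)
state=p1 head=0 tape=Y[X]XXXYX   (p1,X)→(p1,X,←)
state=p1 head=-1 tape=[Y]XXXXYX   (p1,Y)→(p2,Y,→)
state=p2 head=0 tape=Y[X]XXXYX   (p2,X)→(p0,Y,←)
state=p0 head=-1 tape=[Y]YXXXYX   (p0,Y)→(p1,X,→)
state=p1 head=0 tape=X[Y]XXXYX   (p1,Y)→(p2,Y,→)
state=p2 head=1 tape=XY[X]XXYX   (p2,X)→(p0,Y,←)
state=p0 head=0 tape=X[Y]YXXYX   (p0,Y)→(p1,X,→)
state=p1 head=1 tape=XX[Y]XXYX   (p1,Y)→(p2,Y,→)
state=p2 head=2 tape=XXY[X]XYX   (p2,X)→(p0,Y,←)
state=p0 head=1 tape=XX[Y]YXYX   (p0,Y)→(p1,X,→)
state=p1 head=2 tape=XXX[Y]XYX   (p1,Y)→(p2,Y,→)
state=p2 head=3 tape=XXXY[X]YX   (p2,X)→(p0,Y,←)
state=p0 head=2 tape=XXX[Y]YYX   (p0,Y)→(p1,X,→)
state=p1 head=3 tape=XXXX[Y]YX   (p1,Y)→(p2,Y,→)
state=p2 head=4 tape=XXXXY[Y]X
The non-blank tape span at halt is XXXXYYX.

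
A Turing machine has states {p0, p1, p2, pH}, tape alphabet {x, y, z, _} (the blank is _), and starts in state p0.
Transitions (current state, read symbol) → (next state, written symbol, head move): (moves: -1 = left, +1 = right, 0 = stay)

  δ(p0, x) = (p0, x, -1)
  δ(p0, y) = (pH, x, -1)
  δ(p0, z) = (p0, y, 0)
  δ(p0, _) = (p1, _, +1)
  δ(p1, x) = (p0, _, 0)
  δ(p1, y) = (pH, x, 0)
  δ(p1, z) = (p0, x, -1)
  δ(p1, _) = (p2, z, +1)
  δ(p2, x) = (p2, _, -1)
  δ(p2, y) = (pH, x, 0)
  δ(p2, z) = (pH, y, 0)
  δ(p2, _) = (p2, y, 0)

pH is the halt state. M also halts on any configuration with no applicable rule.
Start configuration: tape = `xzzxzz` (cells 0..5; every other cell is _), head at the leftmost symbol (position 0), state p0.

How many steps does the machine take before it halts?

p0 | _[x]zzxzz__   read x → write x, move -1, go to p0
p0 | [_]xzzxzz__   read _ → write _, move +1, go to p1
p1 | _[x]zzxzz__   read x → write _, move 0, go to p0
p0 | _[_]zzxzz__   read _ → write _, move +1, go to p1
p1 | __[z]zxzz__   read z → write x, move -1, go to p0
p0 | _[_]xzxzz__   read _ → write _, move +1, go to p1
p1 | __[x]zxzz__   read x → write _, move 0, go to p0
p0 | __[_]zxzz__   read _ → write _, move +1, go to p1
p1 | ___[z]xzz__   read z → write x, move -1, go to p0
p0 | __[_]xxzz__   read _ → write _, move +1, go to p1
p1 | ___[x]xzz__   read x → write _, move 0, go to p0
p0 | ___[_]xzz__   read _ → write _, move +1, go to p1
p1 | ____[x]zz__   read x → write _, move 0, go to p0
p0 | ____[_]zz__   read _ → write _, move +1, go to p1
p1 | _____[z]z__   read z → write x, move -1, go to p0
p0 | ____[_]xz__   read _ → write _, move +1, go to p1
p1 | _____[x]z__   read x → write _, move 0, go to p0
p0 | _____[_]z__   read _ → write _, move +1, go to p1
p1 | ______[z]__   read z → write x, move -1, go to p0
p0 | _____[_]x__   read _ → write _, move +1, go to p1
p1 | ______[x]__   read x → write _, move 0, go to p0
p0 | ______[_]__   read _ → write _, move +1, go to p1
p1 | _______[_]_   read _ → write z, move +1, go to p2
p2 | _______z[_]   read _ → write y, move 0, go to p2
p2 | _______z[y]   read y → write x, move 0, go to pH
pH | _______z[x]
M halts after 25 transitions.

25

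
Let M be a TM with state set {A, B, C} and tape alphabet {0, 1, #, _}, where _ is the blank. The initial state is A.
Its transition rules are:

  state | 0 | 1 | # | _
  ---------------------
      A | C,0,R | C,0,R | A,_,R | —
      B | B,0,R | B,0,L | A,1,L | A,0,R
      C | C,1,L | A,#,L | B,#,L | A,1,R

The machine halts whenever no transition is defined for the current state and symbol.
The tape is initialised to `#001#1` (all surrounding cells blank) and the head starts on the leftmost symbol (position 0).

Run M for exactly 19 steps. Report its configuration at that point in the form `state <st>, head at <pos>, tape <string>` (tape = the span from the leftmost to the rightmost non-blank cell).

state A, head at 1, tape 10#1#1

state=A head=0 tape=[#]001#1   (A,#)→(A,_,R)
state=A head=1 tape=_[0]01#1   (A,0)→(C,0,R)
state=C head=2 tape=_0[0]1#1   (C,0)→(C,1,L)
state=C head=1 tape=_[0]11#1   (C,0)→(C,1,L)
state=C head=0 tape=[_]111#1   (C,_)→(A,1,R)
state=A head=1 tape=1[1]11#1   (A,1)→(C,0,R)
state=C head=2 tape=10[1]1#1   (C,1)→(A,#,L)
state=A head=1 tape=1[0]#1#1   (A,0)→(C,0,R)
state=C head=2 tape=10[#]1#1   (C,#)→(B,#,L)
state=B head=1 tape=1[0]#1#1   (B,0)→(B,0,R)
state=B head=2 tape=10[#]1#1   (B,#)→(A,1,L)
state=A head=1 tape=1[0]11#1   (A,0)→(C,0,R)
state=C head=2 tape=10[1]1#1   (C,1)→(A,#,L)
state=A head=1 tape=1[0]#1#1   (A,0)→(C,0,R)
state=C head=2 tape=10[#]1#1   (C,#)→(B,#,L)
state=B head=1 tape=1[0]#1#1   (B,0)→(B,0,R)
state=B head=2 tape=10[#]1#1   (B,#)→(A,1,L)
state=A head=1 tape=1[0]11#1   (A,0)→(C,0,R)
state=C head=2 tape=10[1]1#1   (C,1)→(A,#,L)
state=A head=1 tape=1[0]#1#1
After 19 steps: state A, head at 1, tape 10#1#1.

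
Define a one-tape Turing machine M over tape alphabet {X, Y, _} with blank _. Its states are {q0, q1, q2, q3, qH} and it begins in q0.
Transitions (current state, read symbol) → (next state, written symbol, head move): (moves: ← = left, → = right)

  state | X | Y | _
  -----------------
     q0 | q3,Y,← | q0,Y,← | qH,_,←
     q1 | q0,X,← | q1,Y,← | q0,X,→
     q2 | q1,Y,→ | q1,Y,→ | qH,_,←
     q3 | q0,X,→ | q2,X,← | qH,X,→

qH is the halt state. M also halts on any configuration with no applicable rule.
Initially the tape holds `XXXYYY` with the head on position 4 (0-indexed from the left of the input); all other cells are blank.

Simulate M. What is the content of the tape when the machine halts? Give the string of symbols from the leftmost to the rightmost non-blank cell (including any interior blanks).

XYYYYYY

state=q0 head=4 tape=_XXXY[Y]Y   (q0,Y)→(q0,Y,←)
state=q0 head=3 tape=_XXX[Y]YY   (q0,Y)→(q0,Y,←)
state=q0 head=2 tape=_XX[X]YYY   (q0,X)→(q3,Y,←)
state=q3 head=1 tape=_X[X]YYYY   (q3,X)→(q0,X,→)
state=q0 head=2 tape=_XX[Y]YYY   (q0,Y)→(q0,Y,←)
state=q0 head=1 tape=_X[X]YYYY   (q0,X)→(q3,Y,←)
state=q3 head=0 tape=_[X]YYYYY   (q3,X)→(q0,X,→)
state=q0 head=1 tape=_X[Y]YYYY   (q0,Y)→(q0,Y,←)
state=q0 head=0 tape=_[X]YYYYY   (q0,X)→(q3,Y,←)
state=q3 head=-1 tape=[_]YYYYYY   (q3,_)→(qH,X,→)
state=qH head=0 tape=X[Y]YYYYY
The non-blank tape span at halt is XYYYYYY.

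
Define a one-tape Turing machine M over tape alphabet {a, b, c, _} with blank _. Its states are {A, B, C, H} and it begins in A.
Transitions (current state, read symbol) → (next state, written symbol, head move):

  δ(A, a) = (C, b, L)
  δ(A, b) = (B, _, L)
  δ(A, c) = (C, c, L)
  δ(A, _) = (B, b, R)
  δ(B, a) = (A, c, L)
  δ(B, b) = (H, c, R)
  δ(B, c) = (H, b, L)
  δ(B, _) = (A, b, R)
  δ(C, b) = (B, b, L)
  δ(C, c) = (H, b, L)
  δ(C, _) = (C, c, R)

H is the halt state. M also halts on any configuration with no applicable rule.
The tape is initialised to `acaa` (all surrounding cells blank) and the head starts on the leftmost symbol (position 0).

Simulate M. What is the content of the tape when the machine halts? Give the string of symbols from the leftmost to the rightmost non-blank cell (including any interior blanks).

bbcaa

state=A head=0 tape=__[a]caa   (A,a)→(C,b,L)
state=C head=-1 tape=_[_]bcaa   (C,_)→(C,c,R)
state=C head=0 tape=_c[b]caa   (C,b)→(B,b,L)
state=B head=-1 tape=_[c]bcaa   (B,c)→(H,b,L)
state=H head=-2 tape=[_]bbcaa
The non-blank tape span at halt is bbcaa.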